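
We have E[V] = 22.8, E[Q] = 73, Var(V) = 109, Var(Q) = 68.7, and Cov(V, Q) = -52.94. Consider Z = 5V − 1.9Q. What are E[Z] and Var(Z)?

E[Z] = 5·E[V] + (-1.9)·E[Q] = 5·22.8 + (-1.9)·73 = -24.7.
Var(Z) = a²·Var(V) + b²·Var(Q) + 2ab·Cov(V, Q) with a = 5, b = -1.9.
= 5²·109 + (-1.9)²·68.7 + 2·5·(-1.9)·(-52.94)
= 2725 + 248.007 + 1005.86 = 3978.867.

E[Z] = -24.7, Var(Z) = 3978.867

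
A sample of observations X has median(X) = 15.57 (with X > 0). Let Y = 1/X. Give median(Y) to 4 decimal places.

1/X is monotone on this domain, so median(Y) = 1/(15.57) ≈ 0.0642.

median(Y) = 0.0642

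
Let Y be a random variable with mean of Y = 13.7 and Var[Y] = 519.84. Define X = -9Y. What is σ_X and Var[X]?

X = -9Y is linear with a = -9, b = 0.
σ_Y = √519.84 = 22.8.
σ_X = |a|·σ_Y = |-9|·22.8 = 205.2.
Var[X] = a²·Var[Y] = (-9)²·519.84 = 42107.04.

σ_X = 205.2, Var[X] = 42107.04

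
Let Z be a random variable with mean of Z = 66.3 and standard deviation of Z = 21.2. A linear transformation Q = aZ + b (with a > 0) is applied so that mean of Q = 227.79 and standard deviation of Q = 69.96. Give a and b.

standard deviation of Q = a·standard deviation of Z (a > 0), so a = 69.96/21.2 = 3.3.
mean of Q = a·mean of Z + b, so b = 227.79 − 3.3·66.3 = 9.

a = 3.3, b = 9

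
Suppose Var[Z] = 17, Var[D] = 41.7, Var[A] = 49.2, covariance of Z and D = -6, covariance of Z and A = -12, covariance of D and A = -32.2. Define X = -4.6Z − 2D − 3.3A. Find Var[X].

Var[X] = 162.548

Var[X] = a²·Var[Z] + b²·Var[D] + c²·Var[A] + 2ab·covariance of Z and D + 2ac·covariance of Z and A + 2bc·covariance of D and A, with a = -4.6, b = -2, c = -3.3.
= 359.72 + 166.8 + 535.788 + (-110.4) + (-364.32) + (-425.04)
= 162.548.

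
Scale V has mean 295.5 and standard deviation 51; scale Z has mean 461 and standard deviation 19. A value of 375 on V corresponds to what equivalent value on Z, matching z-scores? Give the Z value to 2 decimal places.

Z = 490.62

z = (375 − 295.5)/51 ≈ 1.5588.
Z = 461 + z·19 = 461 + (375 − 295.5)·19/51 ≈ 490.62.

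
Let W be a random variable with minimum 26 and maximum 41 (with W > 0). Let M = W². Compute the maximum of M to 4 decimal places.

max(M) = 1681

W² is increasing on this domain, so max(M) comes from max(W) = 41: max(M) = square(41) = 1681.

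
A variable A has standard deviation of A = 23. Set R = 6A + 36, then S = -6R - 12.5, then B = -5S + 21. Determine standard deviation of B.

standard deviation of B = 4140

standard deviation of R = |6|·23 = 138.
standard deviation of S = |-6|·138 = 828.
standard deviation of B = |-5|·828 = 4140.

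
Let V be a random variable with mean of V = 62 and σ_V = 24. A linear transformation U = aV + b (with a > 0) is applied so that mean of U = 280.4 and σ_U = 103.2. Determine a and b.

σ_U = a·σ_V (a > 0), so a = 103.2/24 = 4.3.
mean of U = a·mean of V + b, so b = 280.4 − 4.3·62 = 13.8.

a = 4.3, b = 13.8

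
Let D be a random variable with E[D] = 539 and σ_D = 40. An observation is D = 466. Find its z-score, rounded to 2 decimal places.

z = (D − E[D]) / σ_D = (466 − 539) / 40 ≈ -1.83.

z = -1.83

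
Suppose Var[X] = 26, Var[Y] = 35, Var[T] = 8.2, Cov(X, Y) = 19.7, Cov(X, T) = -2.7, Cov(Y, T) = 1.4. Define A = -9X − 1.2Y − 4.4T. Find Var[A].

Var[A] = a²·Var[X] + b²·Var[Y] + c²·Var[T] + 2ab·Cov(X, Y) + 2ac·Cov(X, T) + 2bc·Cov(Y, T), with a = -9, b = -1.2, c = -4.4.
= 2106 + 50.4 + 158.752 + 425.52 + (-213.84) + 14.784
= 2541.616.

Var[A] = 2541.616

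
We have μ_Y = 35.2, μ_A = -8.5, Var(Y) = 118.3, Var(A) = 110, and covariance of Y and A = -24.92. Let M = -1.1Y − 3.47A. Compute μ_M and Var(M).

μ_M = (-1.1)·μ_Y + (-3.47)·μ_A = (-1.1)·35.2 + (-3.47)·(-8.5) = -9.225.
Var(M) = a²·Var(Y) + b²·Var(A) + 2ab·covariance of Y and A with a = -1.1, b = -3.47.
= (-1.1)²·118.3 + (-3.47)²·110 + 2·(-1.1)·(-3.47)·(-24.92)
= 143.143 + 1324.499 + (-190.23928) = 1277.40272.

μ_M = -9.225, Var(M) = 1277.40272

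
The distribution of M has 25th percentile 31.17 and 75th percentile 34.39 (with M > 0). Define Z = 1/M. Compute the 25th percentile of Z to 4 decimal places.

1/M is decreasing on M > 0, so percentile order reverses: P_{25}(Z) uses P_{75}(M) = 34.39.
P_{25}(Z) = 1/34.39 ≈ 0.0291.

25th percentile of Z = 0.0291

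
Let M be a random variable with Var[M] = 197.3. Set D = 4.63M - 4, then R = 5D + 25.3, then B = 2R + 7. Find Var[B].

Var[D] = 4.63²·197.3 = 4229.50037.
Var[R] = 5²·4229.50037 = 105737.50925.
Var[B] = 2²·105737.50925 = 422950.037.

Var[B] = 422950.037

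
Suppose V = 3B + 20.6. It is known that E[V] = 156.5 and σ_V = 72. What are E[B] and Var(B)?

From V = 3B + 20.6: E[V] = a·E[B] + b, so E[B] = (E[V] − b)/a = (156.5 − 20.6)/3 = 45.3.
Var(V) = 72² = 5184.
Var(V) = a²·Var(B), so Var(B) = 5184/3² = 576.

E[B] = 45.3, Var(B) = 576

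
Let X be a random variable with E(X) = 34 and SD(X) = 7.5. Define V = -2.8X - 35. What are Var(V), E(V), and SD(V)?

V = -2.8X - 35 is linear with a = -2.8, b = -35.
Var(X) = 7.5² = 56.25.
Var(V) = a²·Var(X) = (-2.8)²·56.25 = 441 (the additive constant -35 does not affect variance).
E(V) = a·E(X) + b = (-2.8)·34 + (-35) = -130.2.
SD(V) = |a|·SD(X) = |-2.8|·7.5 = 21.

Var(V) = 441, E(V) = -130.2, SD(V) = 21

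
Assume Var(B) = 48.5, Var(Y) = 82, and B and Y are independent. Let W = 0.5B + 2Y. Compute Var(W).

Var(W) = 340.125

Var(W) = a²·Var(B) + b²·Var(Y) + 2ab·Cov(B, Y) with a = 0.5, b = 2.
Independence gives Cov(B, Y) = 0.
= 0.5²·48.5 + 2²·82 + 2·0.5·2·0
= 12.125 + 328 + 0 = 340.125.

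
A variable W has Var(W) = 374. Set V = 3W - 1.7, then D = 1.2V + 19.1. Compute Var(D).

Var(V) = 3²·374 = 3366.
Var(D) = 1.2²·3366 = 4847.04.

Var(D) = 4847.04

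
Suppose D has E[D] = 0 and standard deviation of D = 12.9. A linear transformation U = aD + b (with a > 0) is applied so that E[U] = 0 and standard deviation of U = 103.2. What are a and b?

a = 8, b = 0

standard deviation of U = a·standard deviation of D (a > 0), so a = 103.2/12.9 = 8.
E[U] = a·E[D] + b, so b = 0 − 8·0 = 0.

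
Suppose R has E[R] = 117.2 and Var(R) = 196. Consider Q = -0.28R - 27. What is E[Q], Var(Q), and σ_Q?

Q = -0.28R - 27 is linear with a = -0.28, b = -27.
E[Q] = a·E[R] + b = (-0.28)·117.2 + (-27) = -59.816.
Var(Q) = a²·Var(R) = (-0.28)²·196 = 15.3664 (the additive constant -27 does not affect variance).
σ_R = √196 = 14.
σ_Q = |a|·σ_R = |-0.28|·14 = 3.92.

E[Q] = -59.816, Var(Q) = 15.3664, σ_Q = 3.92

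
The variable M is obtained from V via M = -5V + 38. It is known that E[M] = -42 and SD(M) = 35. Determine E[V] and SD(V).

From M = -5V + 38: E[M] = a·E[V] + b, so E[V] = (E[M] − b)/a = (-42 − 38)/(-5) = 16.
SD(M) = |a|·SD(V), so SD(V) = 35/|-5| = 7.

E[V] = 16, SD(V) = 7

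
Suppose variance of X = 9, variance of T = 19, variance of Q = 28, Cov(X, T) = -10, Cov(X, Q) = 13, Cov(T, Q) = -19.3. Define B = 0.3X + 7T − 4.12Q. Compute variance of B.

variance of B = a²·variance of X + b²·variance of T + c²·variance of Q + 2ab·Cov(X, T) + 2ac·Cov(X, Q) + 2bc·Cov(T, Q), with a = 0.3, b = 7, c = -4.12.
= 0.81 + 931 + 475.2832 + (-42) + (-32.136) + 1113.224
= 2446.1812.

variance of B = 2446.1812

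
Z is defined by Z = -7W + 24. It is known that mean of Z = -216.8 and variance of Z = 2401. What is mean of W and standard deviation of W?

From Z = -7W + 24: mean of Z = a·mean of W + b, so mean of W = (mean of Z − b)/a = (-216.8 − 24)/(-7) = 34.4.
standard deviation of Z = √2401 = 49.
standard deviation of Z = |a|·standard deviation of W, so standard deviation of W = 49/|-7| = 7.

mean of W = 34.4, standard deviation of W = 7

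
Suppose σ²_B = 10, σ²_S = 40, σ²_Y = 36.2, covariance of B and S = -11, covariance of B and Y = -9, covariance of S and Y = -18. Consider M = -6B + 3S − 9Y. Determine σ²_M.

σ²_M = a²·σ²_B + b²·σ²_S + c²·σ²_Y + 2ab·covariance of B and S + 2ac·covariance of B and Y + 2bc·covariance of S and Y, with a = -6, b = 3, c = -9.
= 360 + 360 + 2932.2 + 396 + (-972) + 972
= 4048.2.

σ²_M = 4048.2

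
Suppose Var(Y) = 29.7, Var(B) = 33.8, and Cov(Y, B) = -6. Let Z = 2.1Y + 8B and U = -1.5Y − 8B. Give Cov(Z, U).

Cov(Z, U) = -2083.955

By bilinearity, Cov(Z, U) = ac·Var(Y) + bd·Var(B) + (ad+bc)·Cov(Y, B), with a=2.1, b=8, c=-1.5, d=-8.
ac·Var(Y) = 2.1·(-1.5)·29.7 = -93.555
bd·Var(B) = 8·(-8)·33.8 = -2163.2
(ad+bc)·Cov(Y, B) = (-28.8)·(-6) = 172.8
Cov(Z, U) = -93.555 + (-2163.2) + 172.8 = -2083.955.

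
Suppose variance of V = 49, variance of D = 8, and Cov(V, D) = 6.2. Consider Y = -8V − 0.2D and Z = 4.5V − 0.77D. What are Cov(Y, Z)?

By bilinearity, Cov(Y, Z) = ac·variance of V + bd·variance of D + (ad+bc)·Cov(V, D), with a=-8, b=-0.2, c=4.5, d=-0.77.
ac·variance of V = (-8)·4.5·49 = -1764
bd·variance of D = (-0.2)·(-0.77)·8 = 1.232
(ad+bc)·Cov(V, D) = (5.26)·6.2 = 32.612
Cov(Y, Z) = -1764 + 1.232 + 32.612 = -1730.156.

Cov(Y, Z) = -1730.156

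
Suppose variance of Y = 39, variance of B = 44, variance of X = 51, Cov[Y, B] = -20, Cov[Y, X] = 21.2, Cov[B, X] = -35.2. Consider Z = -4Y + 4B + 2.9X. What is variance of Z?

variance of Z = 1088.43

variance of Z = a²·variance of Y + b²·variance of B + c²·variance of X + 2ab·Cov[Y, B] + 2ac·Cov[Y, X] + 2bc·Cov[B, X], with a = -4, b = 4, c = 2.9.
= 624 + 704 + 428.91 + 640 + (-491.84) + (-816.64)
= 1088.43.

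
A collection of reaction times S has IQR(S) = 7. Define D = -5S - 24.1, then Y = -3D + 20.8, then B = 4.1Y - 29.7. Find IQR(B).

IQR(D) = |-5|·7 = 35.
IQR(Y) = |-3|·35 = 105.
IQR(B) = |4.1|·105 = 430.5.

IQR(B) = 430.5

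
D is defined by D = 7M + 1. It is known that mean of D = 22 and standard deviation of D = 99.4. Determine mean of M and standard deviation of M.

mean of M = 3, standard deviation of M = 14.2

From D = 7M + 1: mean of D = a·mean of M + b, so mean of M = (mean of D − b)/a = (22 − 1)/7 = 3.
standard deviation of D = |a|·standard deviation of M, so standard deviation of M = 99.4/|7| = 14.2.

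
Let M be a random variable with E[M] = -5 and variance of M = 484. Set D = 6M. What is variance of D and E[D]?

D = 6M is linear with a = 6, b = 0.
variance of D = a²·variance of M = 6²·484 = 17424.
E[D] = a·E[M] + b = 6·(-5) = -30.

variance of D = 17424, E[D] = -30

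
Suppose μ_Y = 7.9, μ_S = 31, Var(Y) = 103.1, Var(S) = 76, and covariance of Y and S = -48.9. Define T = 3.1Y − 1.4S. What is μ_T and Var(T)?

μ_T = -18.91, Var(T) = 1564.203

μ_T = 3.1·μ_Y + (-1.4)·μ_S = 3.1·7.9 + (-1.4)·31 = -18.91.
Var(T) = a²·Var(Y) + b²·Var(S) + 2ab·covariance of Y and S with a = 3.1, b = -1.4.
= 3.1²·103.1 + (-1.4)²·76 + 2·3.1·(-1.4)·(-48.9)
= 990.791 + 148.96 + 424.452 = 1564.203.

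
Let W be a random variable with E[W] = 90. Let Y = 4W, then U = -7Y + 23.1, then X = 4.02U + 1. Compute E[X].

E[Y] = 4·90 = 360.
E[U] = (-7)·360 + 23.1 = -2496.9.
E[X] = 4.02·(-2496.9) + 1 = -10036.538.

E[X] = -10036.538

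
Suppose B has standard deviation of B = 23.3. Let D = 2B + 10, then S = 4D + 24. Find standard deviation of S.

standard deviation of S = 186.4

standard deviation of D = |2|·23.3 = 46.6.
standard deviation of S = |4|·46.6 = 186.4.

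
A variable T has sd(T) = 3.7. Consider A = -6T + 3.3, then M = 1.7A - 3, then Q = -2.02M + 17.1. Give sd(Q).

sd(Q) = 76.2348

sd(A) = |-6|·3.7 = 22.2.
sd(M) = |1.7|·22.2 = 37.74.
sd(Q) = |-2.02|·37.74 = 76.2348.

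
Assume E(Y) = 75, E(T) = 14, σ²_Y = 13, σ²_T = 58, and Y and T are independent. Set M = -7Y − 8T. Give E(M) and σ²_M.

E(M) = (-7)·E(Y) + (-8)·E(T) = (-7)·75 + (-8)·14 = -637.
σ²_M = a²·σ²_Y + b²·σ²_T + 2ab·Cov[Y, T] with a = -7, b = -8.
Independence gives Cov[Y, T] = 0.
= (-7)²·13 + (-8)²·58 + 2·(-7)·(-8)·0
= 637 + 3712 + 0 = 4349.

E(M) = -637, σ²_M = 4349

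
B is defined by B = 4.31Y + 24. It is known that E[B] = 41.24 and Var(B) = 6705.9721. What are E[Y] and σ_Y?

From B = 4.31Y + 24: E[B] = a·E[Y] + b, so E[Y] = (E[B] − b)/a = (41.24 − 24)/4.31 = 4.
σ_B = √6705.9721 = 81.89.
σ_B = |a|·σ_Y, so σ_Y = 81.89/|4.31| = 19.

E[Y] = 4, σ_Y = 19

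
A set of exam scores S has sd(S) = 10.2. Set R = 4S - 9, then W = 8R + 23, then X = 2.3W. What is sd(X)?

sd(R) = |4|·10.2 = 40.8.
sd(W) = |8|·40.8 = 326.4.
sd(X) = |2.3|·326.4 = 750.72.

sd(X) = 750.72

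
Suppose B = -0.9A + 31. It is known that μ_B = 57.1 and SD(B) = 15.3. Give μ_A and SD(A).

μ_A = -29, SD(A) = 17

From B = -0.9A + 31: μ_B = a·μ_A + b, so μ_A = (μ_B − b)/a = (57.1 − 31)/(-0.9) = -29.
SD(B) = |a|·SD(A), so SD(A) = 15.3/|-0.9| = 17.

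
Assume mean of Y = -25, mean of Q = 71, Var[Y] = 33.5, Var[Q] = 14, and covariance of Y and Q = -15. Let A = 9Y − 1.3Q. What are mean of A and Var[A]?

mean of A = 9·mean of Y + (-1.3)·mean of Q = 9·(-25) + (-1.3)·71 = -317.3.
Var[A] = a²·Var[Y] + b²·Var[Q] + 2ab·covariance of Y and Q with a = 9, b = -1.3.
= 9²·33.5 + (-1.3)²·14 + 2·9·(-1.3)·(-15)
= 2713.5 + 23.66 + 351 = 3088.16.

mean of A = -317.3, Var[A] = 3088.16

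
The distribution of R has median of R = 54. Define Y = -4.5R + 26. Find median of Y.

median of Y = -217

A linear map preserves order up to sign, so median of Y = a·median of R + b = (-4.5)·54 + 26 = -217.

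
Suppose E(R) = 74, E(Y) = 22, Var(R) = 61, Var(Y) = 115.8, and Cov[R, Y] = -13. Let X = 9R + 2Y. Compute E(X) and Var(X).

E(X) = 710, Var(X) = 4936.2

E(X) = 9·E(R) + 2·E(Y) = 9·74 + 2·22 = 710.
Var(X) = a²·Var(R) + b²·Var(Y) + 2ab·Cov[R, Y] with a = 9, b = 2.
= 9²·61 + 2²·115.8 + 2·9·2·(-13)
= 4941 + 463.2 + (-468) = 4936.2.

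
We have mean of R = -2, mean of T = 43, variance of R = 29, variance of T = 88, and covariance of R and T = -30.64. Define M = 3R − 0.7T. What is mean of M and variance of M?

mean of M = -36.1, variance of M = 432.808

mean of M = 3·mean of R + (-0.7)·mean of T = 3·(-2) + (-0.7)·43 = -36.1.
variance of M = a²·variance of R + b²·variance of T + 2ab·covariance of R and T with a = 3, b = -0.7.
= 3²·29 + (-0.7)²·88 + 2·3·(-0.7)·(-30.64)
= 261 + 43.12 + 128.688 = 432.808.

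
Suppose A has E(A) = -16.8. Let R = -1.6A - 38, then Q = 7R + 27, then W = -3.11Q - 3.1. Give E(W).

E(W) = 155.0124

E(R) = (-1.6)·(-16.8) + (-38) = -11.12.
E(Q) = 7·(-11.12) + 27 = -50.84.
E(W) = (-3.11)·(-50.84) + (-3.1) = 155.0124.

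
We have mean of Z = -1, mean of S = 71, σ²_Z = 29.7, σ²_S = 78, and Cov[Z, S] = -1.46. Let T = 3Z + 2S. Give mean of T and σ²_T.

mean of T = 3·mean of Z + 2·mean of S = 3·(-1) + 2·71 = 139.
σ²_T = a²·σ²_Z + b²·σ²_S + 2ab·Cov[Z, S] with a = 3, b = 2.
= 3²·29.7 + 2²·78 + 2·3·2·(-1.46)
= 267.3 + 312 + (-17.52) = 561.78.

mean of T = 139, σ²_T = 561.78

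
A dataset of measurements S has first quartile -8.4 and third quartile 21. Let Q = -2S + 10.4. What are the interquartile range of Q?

IQR(Q) = 58.8

IQR of S = Q3 − Q1 = 21 − (-8.4) = 29.4.
Under Q = aS + b, IQR(Q) = |a|·IQR(S) = |-2|·29.4 = 58.8 (shifts cancel; spread scales by |a|).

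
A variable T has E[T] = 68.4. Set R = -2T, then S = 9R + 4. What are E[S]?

E[S] = -1227.2

E[R] = (-2)·68.4 = -136.8.
E[S] = 9·(-136.8) + 4 = -1227.2.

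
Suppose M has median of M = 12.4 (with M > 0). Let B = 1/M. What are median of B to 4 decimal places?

median of B = 0.0806

1/M is monotone on this domain, so median of B = 1/(12.4) ≈ 0.0806.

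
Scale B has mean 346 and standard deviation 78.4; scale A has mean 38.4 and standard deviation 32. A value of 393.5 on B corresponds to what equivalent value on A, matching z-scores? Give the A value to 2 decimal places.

A = 57.79

z = (393.5 − 346)/78.4 ≈ 0.6059.
A = 38.4 + z·32 = 38.4 + (393.5 − 346)·32/78.4 ≈ 57.79.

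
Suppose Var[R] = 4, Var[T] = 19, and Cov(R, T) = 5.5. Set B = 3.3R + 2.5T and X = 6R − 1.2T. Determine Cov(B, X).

Cov(B, X) = 82.92

By bilinearity, Cov(B, X) = ac·Var[R] + bd·Var[T] + (ad+bc)·Cov(R, T), with a=3.3, b=2.5, c=6, d=-1.2.
ac·Var[R] = 3.3·6·4 = 79.2
bd·Var[T] = 2.5·(-1.2)·19 = -57
(ad+bc)·Cov(R, T) = (11.04)·5.5 = 60.72
Cov(B, X) = 79.2 + (-57) + 60.72 = 82.92.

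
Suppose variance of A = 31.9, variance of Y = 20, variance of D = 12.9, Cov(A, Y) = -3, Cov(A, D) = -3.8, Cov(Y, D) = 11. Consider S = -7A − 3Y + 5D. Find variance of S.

variance of S = a²·variance of A + b²·variance of Y + c²·variance of D + 2ab·Cov(A, Y) + 2ac·Cov(A, D) + 2bc·Cov(Y, D), with a = -7, b = -3, c = 5.
= 1563.1 + 180 + 322.5 + (-126) + 266 + (-330)
= 1875.6.

variance of S = 1875.6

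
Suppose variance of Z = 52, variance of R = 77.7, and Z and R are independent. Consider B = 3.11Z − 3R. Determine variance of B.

variance of B = 1202.2492

variance of B = a²·variance of Z + b²·variance of R + 2ab·Cov[Z, R] with a = 3.11, b = -3.
Independence gives Cov[Z, R] = 0.
= 3.11²·52 + (-3)²·77.7 + 2·3.11·(-3)·0
= 502.9492 + 699.3 + 0 = 1202.2492.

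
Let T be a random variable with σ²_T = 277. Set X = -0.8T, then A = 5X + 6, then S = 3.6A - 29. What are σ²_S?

σ²_S = 57438.72

σ²_X = (-0.8)²·277 = 177.28.
σ²_A = 5²·177.28 = 4432.
σ²_S = 3.6²·4432 = 57438.72.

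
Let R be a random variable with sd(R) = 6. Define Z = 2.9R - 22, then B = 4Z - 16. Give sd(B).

sd(Z) = |2.9|·6 = 17.4.
sd(B) = |4|·17.4 = 69.6.

sd(B) = 69.6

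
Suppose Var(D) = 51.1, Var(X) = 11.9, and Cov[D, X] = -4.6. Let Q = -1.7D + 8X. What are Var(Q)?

Var(Q) = 1034.399

Var(Q) = a²·Var(D) + b²·Var(X) + 2ab·Cov[D, X] with a = -1.7, b = 8.
= (-1.7)²·51.1 + 8²·11.9 + 2·(-1.7)·8·(-4.6)
= 147.679 + 761.6 + 125.12 = 1034.399.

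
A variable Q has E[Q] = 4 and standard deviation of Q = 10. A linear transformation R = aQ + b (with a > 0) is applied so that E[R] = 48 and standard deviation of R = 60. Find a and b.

standard deviation of R = a·standard deviation of Q (a > 0), so a = 60/10 = 6.
E[R] = a·E[Q] + b, so b = 48 − 6·4 = 24.

a = 6, b = 24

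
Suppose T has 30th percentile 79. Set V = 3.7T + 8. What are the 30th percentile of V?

Since a = 3.7 > 0 the transformation is increasing, so the 30th percentile of V = a·(P_{30} of T) + b = 3.7·79 + 8 = 300.3.

30th percentile of V = 300.3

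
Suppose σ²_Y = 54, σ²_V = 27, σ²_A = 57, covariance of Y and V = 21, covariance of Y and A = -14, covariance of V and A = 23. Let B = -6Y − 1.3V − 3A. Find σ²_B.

σ²_B = a²·σ²_Y + b²·σ²_V + c²·σ²_A + 2ab·covariance of Y and V + 2ac·covariance of Y and A + 2bc·covariance of V and A, with a = -6, b = -1.3, c = -3.
= 1944 + 45.63 + 513 + 327.6 + (-504) + 179.4
= 2505.63.

σ²_B = 2505.63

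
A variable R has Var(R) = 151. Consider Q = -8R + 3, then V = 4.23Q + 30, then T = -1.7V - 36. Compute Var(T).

Var(Q) = (-8)²·151 = 9664.
Var(V) = 4.23²·9664 = 172916.9856.
Var(T) = (-1.7)²·172916.9856 = 499730.088384.

Var(T) = 499730.088384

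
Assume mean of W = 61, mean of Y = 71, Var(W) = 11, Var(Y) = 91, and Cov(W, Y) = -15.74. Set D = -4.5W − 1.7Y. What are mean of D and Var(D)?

mean of D = -395.2, Var(D) = 244.918

mean of D = (-4.5)·mean of W + (-1.7)·mean of Y = (-4.5)·61 + (-1.7)·71 = -395.2.
Var(D) = a²·Var(W) + b²·Var(Y) + 2ab·Cov(W, Y) with a = -4.5, b = -1.7.
= (-4.5)²·11 + (-1.7)²·91 + 2·(-4.5)·(-1.7)·(-15.74)
= 222.75 + 262.99 + (-240.822) = 244.918.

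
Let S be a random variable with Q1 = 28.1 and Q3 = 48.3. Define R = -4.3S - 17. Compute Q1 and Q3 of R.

a = -4.3 < 0 reverses order: Q1(R) comes from Q3(S), Q3(R) from Q1(S).
Q1(R) = (-4.3)·48.3 + (-17) = -224.69; Q3(R) = (-4.3)·28.1 + (-17) = -137.83.

Q1(R) = -224.69, Q3(R) = -137.83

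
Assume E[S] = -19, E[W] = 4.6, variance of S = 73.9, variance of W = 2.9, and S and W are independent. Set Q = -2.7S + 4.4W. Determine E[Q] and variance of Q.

E[Q] = 71.54, variance of Q = 594.875

E[Q] = (-2.7)·E[S] + 4.4·E[W] = (-2.7)·(-19) + 4.4·4.6 = 71.54.
variance of Q = a²·variance of S + b²·variance of W + 2ab·Cov(S, W) with a = -2.7, b = 4.4.
Independence gives Cov(S, W) = 0.
= (-2.7)²·73.9 + 4.4²·2.9 + 2·(-2.7)·4.4·0
= 538.731 + 56.144 + 0 = 594.875.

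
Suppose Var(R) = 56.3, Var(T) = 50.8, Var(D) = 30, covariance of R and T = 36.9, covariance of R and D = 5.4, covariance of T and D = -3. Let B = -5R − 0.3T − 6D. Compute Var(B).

Var(B) = 2915.972

Var(B) = a²·Var(R) + b²·Var(T) + c²·Var(D) + 2ab·covariance of R and T + 2ac·covariance of R and D + 2bc·covariance of T and D, with a = -5, b = -0.3, c = -6.
= 1407.5 + 4.572 + 1080 + 110.7 + 324 + (-10.8)
= 2915.972.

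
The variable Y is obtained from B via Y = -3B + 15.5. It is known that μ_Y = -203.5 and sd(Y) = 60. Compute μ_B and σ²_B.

From Y = -3B + 15.5: μ_Y = a·μ_B + b, so μ_B = (μ_Y − b)/a = (-203.5 − 15.5)/(-3) = 73.
σ²_Y = 60² = 3600.
σ²_Y = a²·σ²_B, so σ²_B = 3600/(-3)² = 400.

μ_B = 73, σ²_B = 400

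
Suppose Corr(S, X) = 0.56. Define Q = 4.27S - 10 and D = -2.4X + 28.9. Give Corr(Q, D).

Linear rescalings preserve |correlation|; the slopes 4.27 and -2.4 have opposite signs, so the correlation flips sign: Corr(Q, D) = −Corr(S, X) = -0.56.

Corr(Q, D) = -0.56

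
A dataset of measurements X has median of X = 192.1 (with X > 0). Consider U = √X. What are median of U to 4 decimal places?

√X is monotone on this domain, so median of U = √(192.1) ≈ 13.86.

median of U = 13.86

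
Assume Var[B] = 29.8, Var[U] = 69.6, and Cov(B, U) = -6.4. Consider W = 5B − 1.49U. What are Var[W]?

Var[W] = a²·Var[B] + b²·Var[U] + 2ab·Cov(B, U) with a = 5, b = -1.49.
= 5²·29.8 + (-1.49)²·69.6 + 2·5·(-1.49)·(-6.4)
= 745 + 154.51896 + 95.36 = 994.87896.

Var[W] = 994.87896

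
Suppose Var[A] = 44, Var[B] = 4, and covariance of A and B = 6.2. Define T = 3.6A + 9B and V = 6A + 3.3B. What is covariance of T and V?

By bilinearity, covariance of T and V = ac·Var[A] + bd·Var[B] + (ad+bc)·covariance of A and B, with a=3.6, b=9, c=6, d=3.3.
ac·Var[A] = 3.6·6·44 = 950.4
bd·Var[B] = 9·3.3·4 = 118.8
(ad+bc)·covariance of A and B = (65.88)·6.2 = 408.456
covariance of T and V = 950.4 + 118.8 + 408.456 = 1477.656.

covariance of T and V = 1477.656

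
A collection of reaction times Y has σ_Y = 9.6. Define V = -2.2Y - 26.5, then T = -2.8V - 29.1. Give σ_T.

σ_T = 59.136

σ_V = |-2.2|·9.6 = 21.12.
σ_T = |-2.8|·21.12 = 59.136.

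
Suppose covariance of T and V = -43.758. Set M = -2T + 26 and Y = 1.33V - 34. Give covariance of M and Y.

covariance of M and Y = 116.39628

covariance of M and Y = a·c·covariance of T and V = (-2)·1.33·(-43.758) = 116.39628. Additive constants drop out.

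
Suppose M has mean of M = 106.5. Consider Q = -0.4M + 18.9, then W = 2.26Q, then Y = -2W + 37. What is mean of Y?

mean of Q = (-0.4)·106.5 + 18.9 = -23.7.
mean of W = 2.26·(-23.7) = -53.562.
mean of Y = (-2)·(-53.562) + 37 = 144.124.

mean of Y = 144.124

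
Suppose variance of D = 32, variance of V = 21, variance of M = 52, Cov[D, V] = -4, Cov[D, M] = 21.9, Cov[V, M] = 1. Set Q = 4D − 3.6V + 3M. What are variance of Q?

variance of Q = a²·variance of D + b²·variance of V + c²·variance of M + 2ab·Cov[D, V] + 2ac·Cov[D, M] + 2bc·Cov[V, M], with a = 4, b = -3.6, c = 3.
= 512 + 272.16 + 468 + 115.2 + 525.6 + (-21.6)
= 1871.36.

variance of Q = 1871.36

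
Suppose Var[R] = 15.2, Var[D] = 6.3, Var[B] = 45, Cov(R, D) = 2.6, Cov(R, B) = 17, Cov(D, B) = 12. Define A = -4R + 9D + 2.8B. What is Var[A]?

Var[A] = 1143.1

Var[A] = a²·Var[R] + b²·Var[D] + c²·Var[B] + 2ab·Cov(R, D) + 2ac·Cov(R, B) + 2bc·Cov(D, B), with a = -4, b = 9, c = 2.8.
= 243.2 + 510.3 + 352.8 + (-187.2) + (-380.8) + 604.8
= 1143.1.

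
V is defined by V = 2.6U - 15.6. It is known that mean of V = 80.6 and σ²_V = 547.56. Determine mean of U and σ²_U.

mean of U = 37, σ²_U = 81

From V = 2.6U - 15.6: mean of V = a·mean of U + b, so mean of U = (mean of V − b)/a = (80.6 − (-15.6))/2.6 = 37.
σ²_V = a²·σ²_U, so σ²_U = 547.56/2.6² = 81.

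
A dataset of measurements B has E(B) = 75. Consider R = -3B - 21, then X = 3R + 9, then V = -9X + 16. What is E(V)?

E(V) = 6577

E(R) = (-3)·75 + (-21) = -246.
E(X) = 3·(-246) + 9 = -729.
E(V) = (-9)·(-729) + 16 = 6577.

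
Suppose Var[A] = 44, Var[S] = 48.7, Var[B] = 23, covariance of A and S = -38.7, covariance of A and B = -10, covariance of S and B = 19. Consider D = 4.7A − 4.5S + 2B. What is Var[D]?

Var[D] = 3157.145

Var[D] = a²·Var[A] + b²·Var[S] + c²·Var[B] + 2ab·covariance of A and S + 2ac·covariance of A and B + 2bc·covariance of S and B, with a = 4.7, b = -4.5, c = 2.
= 971.96 + 986.175 + 92 + 1637.01 + (-188) + (-342)
= 3157.145.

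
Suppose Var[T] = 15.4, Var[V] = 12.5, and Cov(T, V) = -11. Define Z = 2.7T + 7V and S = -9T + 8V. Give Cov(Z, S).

Cov(Z, S) = 781.18

By bilinearity, Cov(Z, S) = ac·Var[T] + bd·Var[V] + (ad+bc)·Cov(T, V), with a=2.7, b=7, c=-9, d=8.
ac·Var[T] = 2.7·(-9)·15.4 = -374.22
bd·Var[V] = 7·8·12.5 = 700
(ad+bc)·Cov(T, V) = (-41.4)·(-11) = 455.4
Cov(Z, S) = -374.22 + 700 + 455.4 = 781.18.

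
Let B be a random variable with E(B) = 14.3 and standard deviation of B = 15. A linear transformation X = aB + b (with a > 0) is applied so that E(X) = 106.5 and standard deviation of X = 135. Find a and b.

a = 9, b = -22.2

standard deviation of X = a·standard deviation of B (a > 0), so a = 135/15 = 9.
E(X) = a·E(B) + b, so b = 106.5 − 9·14.3 = -22.2.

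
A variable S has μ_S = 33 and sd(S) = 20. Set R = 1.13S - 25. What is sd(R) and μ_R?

R = 1.13S - 25 is linear with a = 1.13, b = -25.
sd(R) = |a|·sd(S) = |1.13|·20 = 22.6.
μ_R = a·μ_S + b = 1.13·33 + (-25) = 12.29.

sd(R) = 22.6, μ_R = 12.29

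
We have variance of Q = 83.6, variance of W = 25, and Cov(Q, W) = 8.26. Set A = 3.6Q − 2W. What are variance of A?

variance of A = a²·variance of Q + b²·variance of W + 2ab·Cov(Q, W) with a = 3.6, b = -2.
= 3.6²·83.6 + (-2)²·25 + 2·3.6·(-2)·8.26
= 1083.456 + 100 + (-118.944) = 1064.512.

variance of A = 1064.512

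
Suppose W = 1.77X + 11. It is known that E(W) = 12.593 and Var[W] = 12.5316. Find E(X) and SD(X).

E(X) = 0.9, SD(X) = 2

From W = 1.77X + 11: E(W) = a·E(X) + b, so E(X) = (E(W) − b)/a = (12.593 − 11)/1.77 = 0.9.
SD(W) = √12.5316 = 3.54.
SD(W) = |a|·SD(X), so SD(X) = 3.54/|1.77| = 2.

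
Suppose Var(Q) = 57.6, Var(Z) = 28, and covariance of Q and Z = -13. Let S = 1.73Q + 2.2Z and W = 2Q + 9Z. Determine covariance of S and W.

covariance of S and W = 494.086

By bilinearity, covariance of S and W = ac·Var(Q) + bd·Var(Z) + (ad+bc)·covariance of Q and Z, with a=1.73, b=2.2, c=2, d=9.
ac·Var(Q) = 1.73·2·57.6 = 199.296
bd·Var(Z) = 2.2·9·28 = 554.4
(ad+bc)·covariance of Q and Z = (19.97)·(-13) = -259.61
covariance of S and W = 199.296 + 554.4 + (-259.61) = 494.086.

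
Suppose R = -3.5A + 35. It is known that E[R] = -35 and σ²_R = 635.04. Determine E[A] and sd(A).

From R = -3.5A + 35: E[R] = a·E[A] + b, so E[A] = (E[R] − b)/a = (-35 − 35)/(-3.5) = 20.
sd(R) = √635.04 = 25.2.
sd(R) = |a|·sd(A), so sd(A) = 25.2/|-3.5| = 7.2.

E[A] = 20, sd(A) = 7.2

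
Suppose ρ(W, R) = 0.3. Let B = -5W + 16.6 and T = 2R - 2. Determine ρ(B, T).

ρ(B, T) = -0.3

Linear rescalings preserve |correlation|; the slopes -5 and 2 have opposite signs, so the correlation flips sign: ρ(B, T) = −ρ(W, R) = -0.3.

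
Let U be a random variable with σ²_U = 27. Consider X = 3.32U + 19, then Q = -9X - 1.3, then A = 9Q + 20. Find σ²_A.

σ²_X = 3.32²·27 = 297.6048.
σ²_Q = (-9)²·297.6048 = 24105.9888.
σ²_A = 9²·24105.9888 = 1952585.0928.

σ²_A = 1952585.0928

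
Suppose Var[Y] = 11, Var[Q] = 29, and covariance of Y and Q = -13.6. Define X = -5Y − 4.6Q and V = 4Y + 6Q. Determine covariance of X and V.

By bilinearity, covariance of X and V = ac·Var[Y] + bd·Var[Q] + (ad+bc)·covariance of Y and Q, with a=-5, b=-4.6, c=4, d=6.
ac·Var[Y] = (-5)·4·11 = -220
bd·Var[Q] = (-4.6)·6·29 = -800.4
(ad+bc)·covariance of Y and Q = (-48.4)·(-13.6) = 658.24
covariance of X and V = -220 + (-800.4) + 658.24 = -362.16.

covariance of X and V = -362.16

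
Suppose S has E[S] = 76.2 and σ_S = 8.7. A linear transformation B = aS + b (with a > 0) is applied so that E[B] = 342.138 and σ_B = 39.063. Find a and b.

a = 4.49, b = 0

σ_B = a·σ_S (a > 0), so a = 39.063/8.7 = 4.49.
E[B] = a·E[S] + b, so b = 342.138 − 4.49·76.2 = 0.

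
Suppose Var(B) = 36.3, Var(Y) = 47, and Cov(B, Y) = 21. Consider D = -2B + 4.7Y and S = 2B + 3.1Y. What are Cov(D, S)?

By bilinearity, Cov(D, S) = ac·Var(B) + bd·Var(Y) + (ad+bc)·Cov(B, Y), with a=-2, b=4.7, c=2, d=3.1.
ac·Var(B) = (-2)·2·36.3 = -145.2
bd·Var(Y) = 4.7·3.1·47 = 684.79
(ad+bc)·Cov(B, Y) = (3.2)·21 = 67.2
Cov(D, S) = -145.2 + 684.79 + 67.2 = 606.79.

Cov(D, S) = 606.79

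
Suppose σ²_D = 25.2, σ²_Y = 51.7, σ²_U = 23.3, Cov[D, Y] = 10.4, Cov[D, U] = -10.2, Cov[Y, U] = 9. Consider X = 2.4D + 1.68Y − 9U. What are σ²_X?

σ²_X = 2430.71568

σ²_X = a²·σ²_D + b²·σ²_Y + c²·σ²_U + 2ab·Cov[D, Y] + 2ac·Cov[D, U] + 2bc·Cov[Y, U], with a = 2.4, b = 1.68, c = -9.
= 145.152 + 145.91808 + 1887.3 + 83.8656 + 440.64 + (-272.16)
= 2430.71568.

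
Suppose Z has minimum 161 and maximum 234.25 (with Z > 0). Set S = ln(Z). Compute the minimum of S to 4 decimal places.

ln(Z) is increasing on this domain, so min(S) comes from min(Z) = 161: min(S) = ln(161) ≈ 5.0814.

min(S) = 5.0814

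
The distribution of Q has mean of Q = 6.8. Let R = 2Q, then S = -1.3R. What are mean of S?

mean of R = 2·6.8 = 13.6.
mean of S = (-1.3)·13.6 = -17.68.

mean of S = -17.68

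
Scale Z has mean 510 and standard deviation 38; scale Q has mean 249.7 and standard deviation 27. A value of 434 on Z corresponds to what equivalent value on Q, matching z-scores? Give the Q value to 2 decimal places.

Q = 195.70

z = (434 − 510)/38 = -2.
Q = 249.7 + z·27 = 249.7 + (434 − 510)·27/38 = 195.70.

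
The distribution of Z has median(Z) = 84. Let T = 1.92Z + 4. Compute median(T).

median(T) = 165.28

A linear map preserves order up to sign, so median(T) = a·median(Z) + b = 1.92·84 + 4 = 165.28.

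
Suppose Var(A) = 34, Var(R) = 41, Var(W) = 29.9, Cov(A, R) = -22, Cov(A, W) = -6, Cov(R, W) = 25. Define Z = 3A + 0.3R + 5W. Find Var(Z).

Var(Z) = a²·Var(A) + b²·Var(R) + c²·Var(W) + 2ab·Cov(A, R) + 2ac·Cov(A, W) + 2bc·Cov(R, W), with a = 3, b = 0.3, c = 5.
= 306 + 3.69 + 747.5 + (-39.6) + (-180) + 75
= 912.59.

Var(Z) = 912.59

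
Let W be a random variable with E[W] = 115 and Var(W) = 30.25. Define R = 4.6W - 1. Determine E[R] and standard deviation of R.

E[R] = 528, standard deviation of R = 25.3

R = 4.6W - 1 is linear with a = 4.6, b = -1.
E[R] = a·E[W] + b = 4.6·115 + (-1) = 528.
standard deviation of W = √30.25 = 5.5.
standard deviation of R = |a|·standard deviation of W = |4.6|·5.5 = 25.3.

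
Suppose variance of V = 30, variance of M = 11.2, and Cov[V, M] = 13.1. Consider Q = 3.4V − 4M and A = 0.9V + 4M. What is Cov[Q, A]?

Cov[Q, A] = 43.6

By bilinearity, Cov[Q, A] = ac·variance of V + bd·variance of M + (ad+bc)·Cov[V, M], with a=3.4, b=-4, c=0.9, d=4.
ac·variance of V = 3.4·0.9·30 = 91.8
bd·variance of M = (-4)·4·11.2 = -179.2
(ad+bc)·Cov[V, M] = (10)·13.1 = 131
Cov[Q, A] = 91.8 + (-179.2) + 131 = 43.6.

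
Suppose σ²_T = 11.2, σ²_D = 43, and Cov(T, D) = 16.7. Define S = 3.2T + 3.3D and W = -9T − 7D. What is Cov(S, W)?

By bilinearity, Cov(S, W) = ac·σ²_T + bd·σ²_D + (ad+bc)·Cov(T, D), with a=3.2, b=3.3, c=-9, d=-7.
ac·σ²_T = 3.2·(-9)·11.2 = -322.56
bd·σ²_D = 3.3·(-7)·43 = -993.3
(ad+bc)·Cov(T, D) = (-52.1)·16.7 = -870.07
Cov(S, W) = -322.56 + (-993.3) + (-870.07) = -2185.93.

Cov(S, W) = -2185.93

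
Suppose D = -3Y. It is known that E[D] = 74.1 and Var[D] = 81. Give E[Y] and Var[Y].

From D = -3Y: E[D] = a·E[Y] + b, so E[Y] = (E[D] − b)/a = (74.1 − 0)/(-3) = -24.7.
Var[D] = a²·Var[Y], so Var[Y] = 81/(-3)² = 9.

E[Y] = -24.7, Var[Y] = 9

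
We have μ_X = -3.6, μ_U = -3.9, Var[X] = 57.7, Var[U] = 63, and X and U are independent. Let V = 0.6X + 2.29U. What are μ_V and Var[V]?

μ_V = 0.6·μ_X + 2.29·μ_U = 0.6·(-3.6) + 2.29·(-3.9) = -11.091.
Var[V] = a²·Var[X] + b²·Var[U] + 2ab·covariance of X and U with a = 0.6, b = 2.29.
Independence gives covariance of X and U = 0.
= 0.6²·57.7 + 2.29²·63 + 2·0.6·2.29·0
= 20.772 + 330.3783 + 0 = 351.1503.

μ_V = -11.091, Var[V] = 351.1503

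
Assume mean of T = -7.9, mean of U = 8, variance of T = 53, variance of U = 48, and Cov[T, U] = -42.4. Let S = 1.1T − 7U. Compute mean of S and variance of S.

mean of S = -64.69, variance of S = 3069.09

mean of S = 1.1·mean of T + (-7)·mean of U = 1.1·(-7.9) + (-7)·8 = -64.69.
variance of S = a²·variance of T + b²·variance of U + 2ab·Cov[T, U] with a = 1.1, b = -7.
= 1.1²·53 + (-7)²·48 + 2·1.1·(-7)·(-42.4)
= 64.13 + 2352 + 652.96 = 3069.09.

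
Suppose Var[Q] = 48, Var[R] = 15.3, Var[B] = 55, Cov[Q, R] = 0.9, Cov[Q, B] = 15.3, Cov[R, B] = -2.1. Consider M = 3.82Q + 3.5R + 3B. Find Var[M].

Var[M] = 1713.5022

Var[M] = a²·Var[Q] + b²·Var[R] + c²·Var[B] + 2ab·Cov[Q, R] + 2ac·Cov[Q, B] + 2bc·Cov[R, B], with a = 3.82, b = 3.5, c = 3.
= 700.4352 + 187.425 + 495 + 24.066 + 350.676 + (-44.1)
= 1713.5022.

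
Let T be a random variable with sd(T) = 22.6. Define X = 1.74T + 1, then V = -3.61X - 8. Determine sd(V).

sd(X) = |1.74|·22.6 = 39.324.
sd(V) = |-3.61|·39.324 = 141.95964.

sd(V) = 141.95964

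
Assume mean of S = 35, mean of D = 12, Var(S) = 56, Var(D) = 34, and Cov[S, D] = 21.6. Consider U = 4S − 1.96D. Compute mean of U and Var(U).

mean of U = 116.48, Var(U) = 687.9264

mean of U = 4·mean of S + (-1.96)·mean of D = 4·35 + (-1.96)·12 = 116.48.
Var(U) = a²·Var(S) + b²·Var(D) + 2ab·Cov[S, D] with a = 4, b = -1.96.
= 4²·56 + (-1.96)²·34 + 2·4·(-1.96)·21.6
= 896 + 130.6144 + (-338.688) = 687.9264.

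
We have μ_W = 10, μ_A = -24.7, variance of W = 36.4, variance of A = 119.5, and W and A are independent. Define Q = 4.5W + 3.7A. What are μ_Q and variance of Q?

μ_Q = 4.5·μ_W + 3.7·μ_A = 4.5·10 + 3.7·(-24.7) = -46.39.
variance of Q = a²·variance of W + b²·variance of A + 2ab·Cov[W, A] with a = 4.5, b = 3.7.
Independence gives Cov[W, A] = 0.
= 4.5²·36.4 + 3.7²·119.5 + 2·4.5·3.7·0
= 737.1 + 1635.955 + 0 = 2373.055.

μ_Q = -46.39, variance of Q = 2373.055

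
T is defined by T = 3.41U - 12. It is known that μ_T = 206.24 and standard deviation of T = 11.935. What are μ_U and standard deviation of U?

From T = 3.41U - 12: μ_T = a·μ_U + b, so μ_U = (μ_T − b)/a = (206.24 − (-12))/3.41 = 64.
standard deviation of T = |a|·standard deviation of U, so standard deviation of U = 11.935/|3.41| = 3.5.

μ_U = 64, standard deviation of U = 3.5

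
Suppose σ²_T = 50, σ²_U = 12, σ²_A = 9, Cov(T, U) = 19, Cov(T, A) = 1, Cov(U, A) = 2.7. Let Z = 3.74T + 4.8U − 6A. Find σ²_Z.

σ²_Z = 1781.636

σ²_Z = a²·σ²_T + b²·σ²_U + c²·σ²_A + 2ab·Cov(T, U) + 2ac·Cov(T, A) + 2bc·Cov(U, A), with a = 3.74, b = 4.8, c = -6.
= 699.38 + 276.48 + 324 + 682.176 + (-44.88) + (-155.52)
= 1781.636.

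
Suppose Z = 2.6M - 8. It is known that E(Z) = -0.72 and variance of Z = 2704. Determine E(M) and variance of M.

From Z = 2.6M - 8: E(Z) = a·E(M) + b, so E(M) = (E(Z) − b)/a = (-0.72 − (-8))/2.6 = 2.8.
variance of Z = a²·variance of M, so variance of M = 2704/2.6² = 400.

E(M) = 2.8, variance of M = 400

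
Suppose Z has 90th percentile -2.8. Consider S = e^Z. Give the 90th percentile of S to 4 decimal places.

90th percentile of S = 0.0608

e^Z is increasing, so P_{90}(S) = g(P_{90}(Z)) ≈ 0.0608.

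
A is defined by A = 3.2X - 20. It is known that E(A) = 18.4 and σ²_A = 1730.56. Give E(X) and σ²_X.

From A = 3.2X - 20: E(A) = a·E(X) + b, so E(X) = (E(A) − b)/a = (18.4 − (-20))/3.2 = 12.
σ²_A = a²·σ²_X, so σ²_X = 1730.56/3.2² = 169.

E(X) = 12, σ²_X = 169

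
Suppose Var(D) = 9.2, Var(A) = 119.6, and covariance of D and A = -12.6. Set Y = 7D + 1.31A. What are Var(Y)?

Var(Y) = a²·Var(D) + b²·Var(A) + 2ab·covariance of D and A with a = 7, b = 1.31.
= 7²·9.2 + 1.31²·119.6 + 2·7·1.31·(-12.6)
= 450.8 + 205.24556 + (-231.084) = 424.96156.

Var(Y) = 424.96156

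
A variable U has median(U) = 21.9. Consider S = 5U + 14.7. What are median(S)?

median(S) = 124.2

A linear map preserves order up to sign, so median(S) = a·median(U) + b = 5·21.9 + 14.7 = 124.2.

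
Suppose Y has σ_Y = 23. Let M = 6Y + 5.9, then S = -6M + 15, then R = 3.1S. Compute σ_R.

σ_R = 2566.8

σ_M = |6|·23 = 138.
σ_S = |-6|·138 = 828.
σ_R = |3.1|·828 = 2566.8.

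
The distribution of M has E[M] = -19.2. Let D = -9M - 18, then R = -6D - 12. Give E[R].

E[R] = -940.8

E[D] = (-9)·(-19.2) + (-18) = 154.8.
E[R] = (-6)·154.8 + (-12) = -940.8.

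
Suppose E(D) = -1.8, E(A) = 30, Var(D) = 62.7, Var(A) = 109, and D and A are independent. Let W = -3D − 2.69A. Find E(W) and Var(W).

E(W) = -75.3, Var(W) = 1353.0349

E(W) = (-3)·E(D) + (-2.69)·E(A) = (-3)·(-1.8) + (-2.69)·30 = -75.3.
Var(W) = a²·Var(D) + b²·Var(A) + 2ab·covariance of D and A with a = -3, b = -2.69.
Independence gives covariance of D and A = 0.
= (-3)²·62.7 + (-2.69)²·109 + 2·(-3)·(-2.69)·0
= 564.3 + 788.7349 + 0 = 1353.0349.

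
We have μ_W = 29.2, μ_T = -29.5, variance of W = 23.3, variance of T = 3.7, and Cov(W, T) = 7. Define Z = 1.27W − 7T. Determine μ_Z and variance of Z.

μ_Z = 1.27·μ_W + (-7)·μ_T = 1.27·29.2 + (-7)·(-29.5) = 243.584.
variance of Z = a²·variance of W + b²·variance of T + 2ab·Cov(W, T) with a = 1.27, b = -7.
= 1.27²·23.3 + (-7)²·3.7 + 2·1.27·(-7)·7
= 37.58057 + 181.3 + (-124.46) = 94.42057.

μ_Z = 243.584, variance of Z = 94.42057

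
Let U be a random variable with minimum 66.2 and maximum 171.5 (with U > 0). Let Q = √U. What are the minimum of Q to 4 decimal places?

√U is increasing on this domain, so min(Q) comes from min(U) = 66.2: min(Q) = √(66.2) ≈ 8.1363.

min(Q) = 8.1363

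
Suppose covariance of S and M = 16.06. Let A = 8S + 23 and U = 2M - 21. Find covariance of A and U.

covariance of A and U = a·c·covariance of S and M = 8·2·16.06 = 256.96. Additive constants drop out.

covariance of A and U = 256.96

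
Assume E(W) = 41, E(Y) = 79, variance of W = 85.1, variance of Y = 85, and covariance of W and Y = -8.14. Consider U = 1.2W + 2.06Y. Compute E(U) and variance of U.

E(U) = 211.94, variance of U = 443.00584

E(U) = 1.2·E(W) + 2.06·E(Y) = 1.2·41 + 2.06·79 = 211.94.
variance of U = a²·variance of W + b²·variance of Y + 2ab·covariance of W and Y with a = 1.2, b = 2.06.
= 1.2²·85.1 + 2.06²·85 + 2·1.2·2.06·(-8.14)
= 122.544 + 360.706 + (-40.24416) = 443.00584.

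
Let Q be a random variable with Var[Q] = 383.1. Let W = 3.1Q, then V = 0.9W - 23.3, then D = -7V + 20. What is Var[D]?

Var[D] = 146122.34679

Var[W] = 3.1²·383.1 = 3681.591.
Var[V] = 0.9²·3681.591 = 2982.08871.
Var[D] = (-7)²·2982.08871 = 146122.34679.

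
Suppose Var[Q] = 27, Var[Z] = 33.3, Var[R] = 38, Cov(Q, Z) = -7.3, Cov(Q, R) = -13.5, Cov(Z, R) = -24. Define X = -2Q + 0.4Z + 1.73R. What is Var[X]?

Var[X] = 298.9422

Var[X] = a²·Var[Q] + b²·Var[Z] + c²·Var[R] + 2ab·Cov(Q, Z) + 2ac·Cov(Q, R) + 2bc·Cov(Z, R), with a = -2, b = 0.4, c = 1.73.
= 108 + 5.328 + 113.7302 + 11.68 + 93.42 + (-33.216)
= 298.9422.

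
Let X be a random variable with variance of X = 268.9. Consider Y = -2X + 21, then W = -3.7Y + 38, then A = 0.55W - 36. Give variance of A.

variance of A = 4454.30161

variance of Y = (-2)²·268.9 = 1075.6.
variance of W = (-3.7)²·1075.6 = 14724.964.
variance of A = 0.55²·14724.964 = 4454.30161.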